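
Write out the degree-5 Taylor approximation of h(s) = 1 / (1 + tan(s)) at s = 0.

Use the geometric series for the reciprocal, then substitute.

-32*s^5/15 + 5*s^4/3 - 4*s^3/3 + s^2 - s + 1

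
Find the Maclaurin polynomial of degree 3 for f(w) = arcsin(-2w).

f(0) = 0
f′(0) = -2
f′′(0) = 0
f′′′(0) = -8

-4*w^3/3 - 2*w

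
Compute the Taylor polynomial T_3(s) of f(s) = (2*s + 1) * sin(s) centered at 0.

Distribute the polynomial across the series and collect like powers.
f(0) = 0
f′(0) = 1
f′′(0) = 4
f′′′(0) = -1

-s^3/6 + 2*s^2 + s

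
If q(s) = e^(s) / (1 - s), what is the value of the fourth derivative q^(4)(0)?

Take the Cauchy product of the two expansions.
From the series, [s^4] q = 65/24; multiply by 4! = 24 to get 65.

65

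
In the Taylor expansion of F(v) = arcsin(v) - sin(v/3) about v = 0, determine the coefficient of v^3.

Expand each term separately and add.
F(0) = 0
F′(0) = 2/3
F′′(0) = 0
F′′′(0) = 28/27
So c_3 = F′′′(0)/3! = 14/81.

14/81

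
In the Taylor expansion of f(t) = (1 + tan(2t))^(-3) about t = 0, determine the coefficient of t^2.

Let u equal the inner series; expand the outer function in u and truncate.
f(0) = 1
f′(0) = -6
f′′(0) = 48
So c_2 = f′′(0)/2! = 24.

24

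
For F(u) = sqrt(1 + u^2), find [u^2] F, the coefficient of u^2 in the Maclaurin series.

1/2

Compute the successive derivatives at the expansion point and divide by k!.
F(0) = 1
F′(0) = 0
F′′(0) = 1
So c_2 = F′′(0)/2! = 1/2.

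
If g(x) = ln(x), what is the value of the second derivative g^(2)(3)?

-1/9

The coefficient of (x - 3)^2 in the expansion is -1/18, so g′′(3) = 2! * (-1/18) = -1/9.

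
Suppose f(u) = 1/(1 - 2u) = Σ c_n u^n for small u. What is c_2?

4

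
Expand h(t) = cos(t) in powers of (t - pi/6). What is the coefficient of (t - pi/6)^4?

sqrt(3)/48

Apply the Taylor formula c_k = f^(k)(a)/k!.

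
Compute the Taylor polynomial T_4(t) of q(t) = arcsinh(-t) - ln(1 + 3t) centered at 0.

81*t^4/4 - 53*t^3/6 + 9*t^2/2 - 4*t

Expand each term separately and add.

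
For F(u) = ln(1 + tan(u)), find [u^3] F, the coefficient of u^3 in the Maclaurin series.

2/3

Compose series: expand the inner function first, then feed it into the outer expansion.
F(0) = 0
F′(0) = 1
F′′(0) = -1
F′′′(0) = 4
The Taylor polynomial is Σ F^(k)(0)/k! · u^k.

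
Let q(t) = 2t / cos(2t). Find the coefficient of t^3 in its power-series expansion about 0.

4

Divide the numerator series by the denominator series (power-series long division).
q(0) = 0
q′(0) = 2
q′′(0) = 0
q′′′(0) = 24
Then c_k = q^(k)(0)/k! gives each Taylor coefficient.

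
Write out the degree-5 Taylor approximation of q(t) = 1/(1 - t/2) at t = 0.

t^5/32 + t^4/16 + t^3/8 + t^2/4 + t/2 + 1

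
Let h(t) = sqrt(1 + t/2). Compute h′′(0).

Use the known series and substitute for the argument.
From the series, [t^2] h = -1/32; multiply by 2! = 2 to get -1/16.

-1/16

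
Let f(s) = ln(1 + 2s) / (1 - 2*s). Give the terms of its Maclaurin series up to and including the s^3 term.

20*s^3/3 + 2*s^2 + 2*s

Expand 1/(denominator) as a geometric series and multiply by the numerator's series.
f(0) = 0
f′(0) = 2
f′′(0) = 4
f′′′(0) = 40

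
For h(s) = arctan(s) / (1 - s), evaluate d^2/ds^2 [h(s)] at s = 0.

Write out both Maclaurin series and multiply, keeping only the needed powers.
The coefficient of s^2 in the expansion is 1, so h′′(0) = 2! * (1) = 2.

2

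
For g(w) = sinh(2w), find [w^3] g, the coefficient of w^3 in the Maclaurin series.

4/3

Use the known series and substitute for the argument.
So c_3 = g′′′(0)/3! = 4/3.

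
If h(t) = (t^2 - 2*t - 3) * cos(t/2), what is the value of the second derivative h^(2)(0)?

Multiply each power in the prefactor through the base expansion.
The coefficient of t^2 in the expansion is 11/8, so h′′(0) = 2! * (11/8) = 11/4.

11/4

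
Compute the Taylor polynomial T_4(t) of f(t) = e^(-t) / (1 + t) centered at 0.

Write out both Maclaurin series and multiply, keeping only the needed powers.
f(0) = 1
f′(0) = -2
f′′(0) = 5
f′′′(0) = -16
f^(4)(0) = 65
The Taylor polynomial is Σ f^(k)(0)/k! · t^k.

65*t^4/24 - 8*t^3/3 + 5*t^2/2 - 2*t + 1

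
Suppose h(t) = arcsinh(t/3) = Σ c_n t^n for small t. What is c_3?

-1/162

Use the known series and substitute for the argument.
[t^0] = 0;  [t^1] = 1/3;  [t^2] = 0;  [t^3] = -1/162.
So c_3 = h′′′(0)/3! = -1/162.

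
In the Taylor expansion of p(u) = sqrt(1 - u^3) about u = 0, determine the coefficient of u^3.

-1/2

Compute the successive derivatives at the expansion point and divide by k!.
p(0) = 1
p′(0) = 0
p′′(0) = 0
p′′′(0) = -3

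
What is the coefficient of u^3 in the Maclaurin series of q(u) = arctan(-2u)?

c_3 = q′′′(0)/3! = 8/3.

8/3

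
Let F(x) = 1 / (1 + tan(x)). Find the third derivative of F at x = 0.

-8

Use the geometric series for the reciprocal, then substitute.
From the series, [x^3] F = -4/3; multiply by 3! = 6 to get -8.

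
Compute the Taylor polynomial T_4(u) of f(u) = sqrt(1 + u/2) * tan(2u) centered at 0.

Write out both Maclaurin series and multiply, keeping only the needed powers.
f(0) = 0
f′(0) = 2
f′′(0) = 1
f′′′(0) = 125/8
f^(4)(0) = 131/8

131*u^4/192 + 125*u^3/48 + u^2/2 + 2*u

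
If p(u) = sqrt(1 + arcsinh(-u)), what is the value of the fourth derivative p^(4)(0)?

1/16

Substitute the inner expansion into the outer series and collect powers.
The coefficient of u^4 in the expansion is 1/384, so p^(4)(0) = 4! * (1/384) = 1/16.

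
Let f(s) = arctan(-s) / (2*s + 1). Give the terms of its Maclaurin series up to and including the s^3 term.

Use 1/(1 - r) = Σ r^k on the denominator, then take the Cauchy product.
[s^0] = 0;  [s^1] = -1;  [s^2] = 2;  [s^3] = -11/3.

-11*s^3/3 + 2*s^2 - s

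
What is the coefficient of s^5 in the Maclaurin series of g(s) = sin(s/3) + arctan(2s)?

37325/5832

Expand each term separately and add.
g(0) = 0
g′(0) = 7/3
g′′(0) = 0
g′′′(0) = -433/27
g^(4)(0) = 0
g^(5)(0) = 186625/243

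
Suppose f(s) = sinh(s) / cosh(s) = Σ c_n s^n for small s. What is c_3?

Invert the denominator's series and multiply.
[s^0] = 0;  [s^1] = 1;  [s^2] = 0;  [s^3] = -1/3.

-1/3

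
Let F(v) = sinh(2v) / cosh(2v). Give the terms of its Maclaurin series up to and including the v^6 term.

Divide the numerator series by the denominator series (power-series long division).
F(0) = 0
F′(0) = 2
F′′(0) = 0
F′′′(0) = -16
F^(4)(0) = 0
F^(5)(0) = 512
F^(6)(0) = 0

64*v^5/15 - 8*v^3/3 + 2*v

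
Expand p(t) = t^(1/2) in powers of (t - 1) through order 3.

Compute the successive derivatives at the expansion point and divide by k!.
p(1) = 1
p′(1) = 1/2
p′′(1) = -1/4
p′′′(1) = 3/8

(t - 1)^3/16 - (t - 1)^2/8 + (t - 1)/2 + 1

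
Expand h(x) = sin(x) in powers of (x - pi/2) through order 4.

(x - pi/2)^4/24 - (x - pi/2)^2/2 + 1

[(x - pi/2)^0] = 1;  [(x - pi/2)^1] = 0;  [(x - pi/2)^2] = -1/2;  [(x - pi/2)^3] = 0;  [(x - pi/2)^4] = 1/24.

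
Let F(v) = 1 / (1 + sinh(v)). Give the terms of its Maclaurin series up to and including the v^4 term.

4*v^4/3 - 7*v^3/6 + v^2 - v + 1

Expand as Σ (-1)^k u^k with u equal to the inner function's series.
F(0) = 1
F′(0) = -1
F′′(0) = 2
F′′′(0) = -7
F^(4)(0) = 32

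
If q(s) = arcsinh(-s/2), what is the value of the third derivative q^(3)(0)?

The coefficient of s^3 in the expansion is 1/48, so q′′′(0) = 3! * (1/48) = 1/8.

1/8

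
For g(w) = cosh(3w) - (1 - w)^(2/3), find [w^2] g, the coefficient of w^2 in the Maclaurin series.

Combine the two series term by term.
g(0) = 0
g′(0) = 2/3
g′′(0) = 83/9

83/18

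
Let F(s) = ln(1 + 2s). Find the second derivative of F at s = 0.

-4

From the series, [s^2] F = -2; multiply by 2! = 2 to get -4.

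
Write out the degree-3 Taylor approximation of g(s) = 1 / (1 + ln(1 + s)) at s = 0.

-7*s^3/3 + 3*s^2/2 - s + 1

Expand as Σ (-1)^k u^k with u equal to the inner function's series.
g(0) = 1
g′(0) = -1
g′′(0) = 3
g′′′(0) = -14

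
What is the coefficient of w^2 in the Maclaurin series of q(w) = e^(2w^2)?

q(0) = 1
q′(0) = 0
q′′(0) = 4
So c_2 = q′′(0)/2! = 2.

2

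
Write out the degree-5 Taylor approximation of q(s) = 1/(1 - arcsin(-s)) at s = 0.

Let u equal the inner series; expand the outer function in u and truncate.
q(0) = 1
q′(0) = -1
q′′(0) = 2
q′′′(0) = -7
q^(4)(0) = 32
q^(5)(0) = -189
Dividing each by k! gives the coefficients c_0, ..., c_5.

-63*s^5/40 + 4*s^4/3 - 7*s^3/6 + s^2 - s + 1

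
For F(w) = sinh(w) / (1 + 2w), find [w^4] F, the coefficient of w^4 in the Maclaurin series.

Write out both Maclaurin series and multiply, keeping only the needed powers.
F(0) = 0
F′(0) = 1
F′′(0) = -4
F′′′(0) = 25
F^(4)(0) = -200
Dividing each by k! gives the coefficients c_0, ..., c_4.

-25/3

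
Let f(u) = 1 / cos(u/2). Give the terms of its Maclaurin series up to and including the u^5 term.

5*u^4/384 + u^2/8 + 1

Invert the denominator's series and multiply.
[u^0] = 1;  [u^1] = 0;  [u^2] = 1/8;  [u^3] = 0;  [u^4] = 5/384;  [u^5] = 0.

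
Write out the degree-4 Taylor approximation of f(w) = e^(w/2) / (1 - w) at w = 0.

Take the Cauchy product of the two expansions.
f(0) = 1
f′(0) = 3/2
f′′(0) = 13/4
f′′′(0) = 79/8
f^(4)(0) = 633/16
Then c_k = f^(k)(0)/k! gives each Taylor coefficient.

211*w^4/128 + 79*w^3/48 + 13*w^2/8 + 3*w/2 + 1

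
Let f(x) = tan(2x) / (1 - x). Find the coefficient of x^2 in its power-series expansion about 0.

Multiply the two series term by term and collect like powers.

2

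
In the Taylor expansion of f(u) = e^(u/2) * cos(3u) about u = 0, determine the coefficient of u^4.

1081/384

Take the Cauchy product of the two expansions.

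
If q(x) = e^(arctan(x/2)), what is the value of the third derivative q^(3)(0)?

-1/8

Compose series: expand the inner function first, then feed it into the outer expansion.
The coefficient of x^3 in the expansion is -1/48, so q′′′(0) = 3! * (-1/48) = -1/8.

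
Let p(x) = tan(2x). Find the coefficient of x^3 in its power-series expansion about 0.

8/3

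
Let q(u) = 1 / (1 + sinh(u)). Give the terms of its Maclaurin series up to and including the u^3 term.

Use the geometric series for the reciprocal, then substitute.
[u^0] = 1;  [u^1] = -1;  [u^2] = 1;  [u^3] = -7/6.

-7*u^3/6 + u^2 - u + 1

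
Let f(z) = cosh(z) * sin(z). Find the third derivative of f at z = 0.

Expand each factor separately, then convolve coefficients.
The coefficient of z^3 in the expansion is 1/3, so f′′′(0) = 3! * (1/3) = 2.

2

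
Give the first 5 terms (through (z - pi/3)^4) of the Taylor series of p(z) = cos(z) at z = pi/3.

(z - pi/3)^4/48 + sqrt(3)*(z - pi/3)^3/12 - (z - pi/3)^2/4 - sqrt(3)*(z - pi/3)/2 + 1/2

p(pi/3) = 1/2
p′(pi/3) = -sqrt(3)/2
p′′(pi/3) = -1/2
p′′′(pi/3) = sqrt(3)/2
p^(4)(pi/3) = 1/2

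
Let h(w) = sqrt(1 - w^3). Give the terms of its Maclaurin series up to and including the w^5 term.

h(0) = 1
h′(0) = 0
h′′(0) = 0
h′′′(0) = -3
h^(4)(0) = 0
h^(5)(0) = 0
Dividing each by k! gives the coefficients c_0, ..., c_5.

1 - w^3/2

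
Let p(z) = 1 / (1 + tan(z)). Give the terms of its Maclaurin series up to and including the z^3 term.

Use the geometric series for the reciprocal, then substitute.
p(0) = 1
p′(0) = -1
p′′(0) = 2
p′′′(0) = -8
Dividing each by k! gives the coefficients c_0, ..., c_3.

-4*z^3/3 + z^2 - z + 1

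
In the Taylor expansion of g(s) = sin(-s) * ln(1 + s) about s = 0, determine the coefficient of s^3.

Multiply the two series term by term and collect like powers.

1/2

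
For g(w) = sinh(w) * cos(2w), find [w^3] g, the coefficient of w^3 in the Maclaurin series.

-11/6

Take the Cauchy product of the two expansions.
g(0) = 0
g′(0) = 1
g′′(0) = 0
g′′′(0) = -11
Then c_k = g^(k)(0)/k! gives each Taylor coefficient.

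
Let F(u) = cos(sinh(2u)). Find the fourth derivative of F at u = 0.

-48

Substitute the inner expansion into the outer series and collect powers.
From the series, [u^4] F = -2; multiply by 4! = 24 to get -48.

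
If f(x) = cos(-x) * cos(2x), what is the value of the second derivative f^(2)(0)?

Expand each factor separately, then convolve coefficients.
From the series, [x^2] f = -5/2; multiply by 2! = 2 to get -5.

-5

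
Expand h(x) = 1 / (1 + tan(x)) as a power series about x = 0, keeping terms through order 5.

-32*x^5/15 + 5*x^4/3 - 4*x^3/3 + x^2 - x + 1

Use the geometric series for the reciprocal, then substitute.
[x^0] = 1;  [x^1] = -1;  [x^2] = 1;  [x^3] = -4/3;  [x^4] = 5/3;  [x^5] = -32/15.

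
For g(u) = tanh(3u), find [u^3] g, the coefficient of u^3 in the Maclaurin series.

-9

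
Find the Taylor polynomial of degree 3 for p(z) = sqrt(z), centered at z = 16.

(z - 16)^3/16384 - (z - 16)^2/512 + (z - 16)/8 + 4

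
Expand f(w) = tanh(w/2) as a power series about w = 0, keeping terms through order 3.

[w^0] = 0;  [w^1] = 1/2;  [w^2] = 0;  [w^3] = -1/24.

-w^3/24 + w/2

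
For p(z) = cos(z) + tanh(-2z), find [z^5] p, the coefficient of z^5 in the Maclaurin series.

Expand each term separately and add.
p(0) = 1
p′(0) = -2
p′′(0) = -1
p′′′(0) = 16
p^(4)(0) = 1
p^(5)(0) = -512

-64/15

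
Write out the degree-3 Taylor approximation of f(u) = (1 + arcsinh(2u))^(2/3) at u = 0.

-40*u^3/81 - 4*u^2/9 + 4*u/3 + 1

Compose series: expand the inner function first, then feed it into the outer expansion.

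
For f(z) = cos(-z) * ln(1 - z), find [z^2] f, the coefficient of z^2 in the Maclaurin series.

-1/2

Multiply the two series term by term and collect like powers.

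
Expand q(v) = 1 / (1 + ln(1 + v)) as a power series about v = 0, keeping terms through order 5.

Expand as Σ (-1)^k u^k with u equal to the inner function's series.
q(0) = 1
q′(0) = -1
q′′(0) = 3
q′′′(0) = -14
q^(4)(0) = 88
q^(5)(0) = -694
Dividing each by k! gives the coefficients c_0, ..., c_5.

-347*v^5/60 + 11*v^4/3 - 7*v^3/3 + 3*v^2/2 - v + 1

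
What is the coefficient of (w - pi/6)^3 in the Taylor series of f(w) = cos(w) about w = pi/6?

Apply the Taylor formula c_k = f^(k)(a)/k!.
f(pi/6) = sqrt(3)/2
f′(pi/6) = -1/2
f′′(pi/6) = -sqrt(3)/2
f′′′(pi/6) = 1/2
So c_3 = f′′′(pi/6)/3! = 1/12.

1/12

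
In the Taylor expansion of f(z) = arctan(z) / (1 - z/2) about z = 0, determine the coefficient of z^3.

Multiply the two series term by term and collect like powers.
f(0) = 0
f′(0) = 1
f′′(0) = 1
f′′′(0) = -1/2

-1/12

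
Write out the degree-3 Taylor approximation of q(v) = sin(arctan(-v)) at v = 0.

Let u equal the inner series; expand the outer function in u and truncate.
q(0) = 0
q′(0) = -1
q′′(0) = 0
q′′′(0) = 3

v^3/2 - v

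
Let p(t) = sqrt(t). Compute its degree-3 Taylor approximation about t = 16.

(t - 16)^3/16384 - (t - 16)^2/512 + (t - 16)/8 + 4

p(16) = 4
p′(16) = 1/8
p′′(16) = -1/256
p′′′(16) = 3/8192
Then c_k = p^(k)(16)/k! gives each Taylor coefficient.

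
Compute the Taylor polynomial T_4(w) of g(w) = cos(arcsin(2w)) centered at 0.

-2*w^4 - 2*w^2 + 1

Substitute the inner expansion into the outer series and collect powers.
g(0) = 1
g′(0) = 0
g′′(0) = -4
g′′′(0) = 0
g^(4)(0) = -48
The Taylor polynomial is Σ g^(k)(0)/k! · w^k.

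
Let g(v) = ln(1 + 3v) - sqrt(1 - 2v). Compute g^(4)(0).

Add the two expansions coefficient-wise.
The coefficient of v^4 in the expansion is -157/8, so g^(4)(0) = 4! * (-157/8) = -471.

-471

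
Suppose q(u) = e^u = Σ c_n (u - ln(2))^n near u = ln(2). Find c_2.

1

q(ln(2)) = 2
q′(ln(2)) = 2
q′′(ln(2)) = 2
The Taylor polynomial is Σ q^(k)(ln(2))/k! · (u - ln(2))^k.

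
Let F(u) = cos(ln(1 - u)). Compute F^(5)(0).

Compose series: expand the inner function first, then feed it into the outer expansion.
From the series, [u^5] F = -1/3; multiply by 5! = 120 to get -40.

-40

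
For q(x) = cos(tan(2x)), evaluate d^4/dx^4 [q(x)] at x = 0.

Plug the Maclaurin series of the inner function into that of the outer and collect terms.
From the series, [x^4] q = -14/3; multiply by 4! = 24 to get -112.

-112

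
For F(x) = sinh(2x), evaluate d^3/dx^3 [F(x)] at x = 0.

The coefficient of x^3 in the expansion is 4/3, so F′′′(0) = 3! * (4/3) = 8.

8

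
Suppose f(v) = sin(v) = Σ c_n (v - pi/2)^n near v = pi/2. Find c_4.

1/24

f(pi/2) = 1
f′(pi/2) = 0
f′′(pi/2) = -1
f′′′(pi/2) = 0
f^(4)(pi/2) = 1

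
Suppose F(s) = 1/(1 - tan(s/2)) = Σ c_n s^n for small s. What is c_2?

Let u equal the inner series; expand the outer function in u and truncate.
F(0) = 1
F′(0) = 1/2
F′′(0) = 1/2
Then c_k = F^(k)(0)/k! gives each Taylor coefficient.

1/4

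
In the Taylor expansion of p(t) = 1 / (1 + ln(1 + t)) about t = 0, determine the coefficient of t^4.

Expand as Σ (-1)^k u^k with u equal to the inner function's series.
p(0) = 1
p′(0) = -1
p′′(0) = 3
p′′′(0) = -14
p^(4)(0) = 88
The Taylor polynomial is Σ p^(k)(0)/k! · t^k.

11/3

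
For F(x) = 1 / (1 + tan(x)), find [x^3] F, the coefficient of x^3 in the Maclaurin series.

Use the geometric series for the reciprocal, then substitute.
F(0) = 1
F′(0) = -1
F′′(0) = 2
F′′′(0) = -8

-4/3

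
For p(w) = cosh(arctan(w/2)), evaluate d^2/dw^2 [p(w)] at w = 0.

Plug the Maclaurin series of the inner function into that of the outer and collect terms.
The coefficient of w^2 in the expansion is 1/8, so p′′(0) = 2! * (1/8) = 1/4.

1/4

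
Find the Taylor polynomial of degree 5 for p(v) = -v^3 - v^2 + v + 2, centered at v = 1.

-(v - 1)^3 - 4*(v - 1)^2 - 4*(v - 1) + 1

p(1) = 1
p′(1) = -4
p′′(1) = -8
p′′′(1) = -6
p^(4)(1) = 0
p^(5)(1) = 0
The Taylor polynomial is Σ p^(k)(1)/k! · (v - 1)^k.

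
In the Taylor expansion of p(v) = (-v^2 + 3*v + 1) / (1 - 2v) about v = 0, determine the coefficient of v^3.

Multiply each power in the prefactor through the base expansion.
p(0) = 1
p′(0) = 5
p′′(0) = 18
p′′′(0) = 108

18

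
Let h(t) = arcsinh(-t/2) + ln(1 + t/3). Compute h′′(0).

-1/9

Combine the two series term by term.
From the series, [t^2] h = -1/18; multiply by 2! = 2 to get -1/9.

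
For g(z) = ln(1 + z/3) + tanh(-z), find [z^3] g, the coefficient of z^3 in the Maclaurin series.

28/81

Expand each term separately and add.
[z^0] = 0;  [z^1] = -2/3;  [z^2] = -1/18;  [z^3] = 28/81.
So c_3 = g′′′(0)/3! = 28/81.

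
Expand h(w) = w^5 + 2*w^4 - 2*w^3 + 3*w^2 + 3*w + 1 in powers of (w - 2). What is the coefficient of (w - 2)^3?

54

Compute the successive derivatives at the expansion point and divide by k!.
[(w - 2)^0] = 67;  [(w - 2)^1] = 135;  [(w - 2)^2] = 119;  [(w - 2)^3] = 54.
So c_3 = h′′′(2)/3! = 54.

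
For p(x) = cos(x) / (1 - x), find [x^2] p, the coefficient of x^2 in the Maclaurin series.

Multiply the two series term by term and collect like powers.
p(0) = 1
p′(0) = 1
p′′(0) = 1

1/2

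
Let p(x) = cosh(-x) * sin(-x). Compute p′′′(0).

Multiply the two series term by term and collect like powers.
The coefficient of x^3 in the expansion is -1/3, so p′′′(0) = 3! * (-1/3) = -2.

-2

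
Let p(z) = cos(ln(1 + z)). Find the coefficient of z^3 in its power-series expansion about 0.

Plug the Maclaurin series of the inner function into that of the outer and collect terms.

1/2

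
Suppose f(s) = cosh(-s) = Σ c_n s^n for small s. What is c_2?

1/2

Use the known series and substitute for the argument.
f(0) = 1
f′(0) = 0
f′′(0) = 1
So c_2 = f′′(0)/2! = 1/2.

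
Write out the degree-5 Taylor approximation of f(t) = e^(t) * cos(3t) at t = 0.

Multiply the two series term by term and collect like powers.
f(0) = 1
f′(0) = 1
f′′(0) = -8
f′′′(0) = -26
f^(4)(0) = 28
f^(5)(0) = 316

79*t^5/30 + 7*t^4/6 - 13*t^3/3 - 4*t^2 + t + 1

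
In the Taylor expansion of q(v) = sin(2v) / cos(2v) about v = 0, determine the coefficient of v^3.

8/3

Divide the numerator series by the denominator series (power-series long division).
q(0) = 0
q′(0) = 2
q′′(0) = 0
q′′′(0) = 16
So c_3 = q′′′(0)/3! = 8/3.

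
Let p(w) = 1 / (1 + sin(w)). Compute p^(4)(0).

16

Expand as Σ (-1)^k u^k with u equal to the inner function's series.
The coefficient of w^4 in the expansion is 2/3, so p^(4)(0) = 4! * (2/3) = 16.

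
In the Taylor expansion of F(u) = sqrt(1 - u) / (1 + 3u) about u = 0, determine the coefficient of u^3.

-499/16

Expand each factor separately, then convolve coefficients.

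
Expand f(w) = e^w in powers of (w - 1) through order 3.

Differentiate repeatedly and evaluate at the center.
[(w - 1)^0] = e;  [(w - 1)^1] = e;  [(w - 1)^2] = e/2;  [(w - 1)^3] = e/6.

e*(w - 1)^3/6 + e*(w - 1)^2/2 + e*(w - 1) + e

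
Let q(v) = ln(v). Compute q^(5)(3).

From the series, [(v - 3)^5] q = 1/1215; multiply by 5! = 120 to get 8/81.

8/81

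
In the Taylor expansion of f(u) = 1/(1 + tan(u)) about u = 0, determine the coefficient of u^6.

122/45

Let u equal the inner series; expand the outer function in u and truncate.
f(0) = 1
f′(0) = -1
f′′(0) = 2
f′′′(0) = -8
f^(4)(0) = 40
f^(5)(0) = -256
f^(6)(0) = 1952
Dividing each by k! gives the coefficients c_0, ..., c_6.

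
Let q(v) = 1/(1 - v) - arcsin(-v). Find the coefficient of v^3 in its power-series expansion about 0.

Add the two expansions coefficient-wise.
q(0) = 1
q′(0) = 2
q′′(0) = 2
q′′′(0) = 7

7/6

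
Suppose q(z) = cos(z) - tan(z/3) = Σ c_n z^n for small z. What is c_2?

Combine the two series term by term.
q(0) = 1
q′(0) = -1/3
q′′(0) = -1
So c_2 = q′′(0)/2! = -1/2.

-1/2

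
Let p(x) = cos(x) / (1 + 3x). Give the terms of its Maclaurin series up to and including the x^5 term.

Expand each factor separately, then convolve coefficients.

-1837*x^5/8 + 1837*x^4/24 - 51*x^3/2 + 17*x^2/2 - 3*x + 1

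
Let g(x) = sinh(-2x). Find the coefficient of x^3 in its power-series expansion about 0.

[x^0] = 0;  [x^1] = -2;  [x^2] = 0;  [x^3] = -4/3.

-4/3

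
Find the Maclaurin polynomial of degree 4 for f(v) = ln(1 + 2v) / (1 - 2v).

28*v^4/3 + 20*v^3/3 + 2*v^2 + 2*v

Expand each factor separately, then convolve coefficients.
f(0) = 0
f′(0) = 2
f′′(0) = 4
f′′′(0) = 40
f^(4)(0) = 224
Dividing each by k! gives the coefficients c_0, ..., c_4.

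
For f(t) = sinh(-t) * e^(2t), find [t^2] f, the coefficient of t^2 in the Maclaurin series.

Write out both Maclaurin series and multiply, keeping only the needed powers.
f(0) = 0
f′(0) = -1
f′′(0) = -4

-2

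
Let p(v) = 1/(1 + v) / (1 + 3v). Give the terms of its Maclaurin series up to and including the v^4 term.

Multiply the two series term by term and collect like powers.
p(0) = 1
p′(0) = -4
p′′(0) = 26
p′′′(0) = -240
p^(4)(0) = 2904

121*v^4 - 40*v^3 + 13*v^2 - 4*v + 1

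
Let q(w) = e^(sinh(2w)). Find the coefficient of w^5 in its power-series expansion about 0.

16/5

Compose series: expand the inner function first, then feed it into the outer expansion.
q(0) = 1
q′(0) = 2
q′′(0) = 4
q′′′(0) = 16
q^(4)(0) = 80
q^(5)(0) = 384
So c_5 = q^(5)(0)/5! = 16/5.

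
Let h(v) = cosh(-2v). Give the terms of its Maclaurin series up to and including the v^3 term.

2*v^2 + 1

h(0) = 1
h′(0) = 0
h′′(0) = 4
h′′′(0) = 0
Then c_k = h^(k)(0)/k! gives each Taylor coefficient.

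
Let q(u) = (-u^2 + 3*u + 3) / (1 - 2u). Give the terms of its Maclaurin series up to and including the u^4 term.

Distribute the polynomial across the series and collect like powers.

68*u^4 + 34*u^3 + 17*u^2 + 9*u + 3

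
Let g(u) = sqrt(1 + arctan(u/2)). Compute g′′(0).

Plug the Maclaurin series of the inner function into that of the outer and collect terms.
From the series, [u^2] g = -1/32; multiply by 2! = 2 to get -1/16.

-1/16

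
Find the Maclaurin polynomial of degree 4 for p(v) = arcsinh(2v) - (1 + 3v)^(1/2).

405*v^4/128 - 145*v^3/48 + 9*v^2/8 + v/2 - 1

Add the two expansions coefficient-wise.
p(0) = -1
p′(0) = 1/2
p′′(0) = 9/4
p′′′(0) = -145/8
p^(4)(0) = 1215/16
The Taylor polynomial is Σ p^(k)(0)/k! · v^k.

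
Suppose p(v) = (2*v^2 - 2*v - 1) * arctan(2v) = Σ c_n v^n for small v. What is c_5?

Shift and add copies of the series according to the polynomial's terms.
p(0) = 0
p′(0) = -2
p′′(0) = -8
p′′′(0) = 40
p^(4)(0) = 128
p^(5)(0) = -1408

-176/15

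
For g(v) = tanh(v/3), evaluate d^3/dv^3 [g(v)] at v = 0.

-2/27

Differentiate repeatedly and evaluate at the center.
The coefficient of v^3 in the expansion is -1/81, so g′′′(0) = 3! * (-1/81) = -2/27.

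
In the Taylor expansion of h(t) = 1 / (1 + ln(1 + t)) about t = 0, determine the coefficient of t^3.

-7/3

Expand as Σ (-1)^k u^k with u equal to the inner function's series.
h(0) = 1
h′(0) = -1
h′′(0) = 3
h′′′(0) = -14
So c_3 = h′′′(0)/3! = -7/3.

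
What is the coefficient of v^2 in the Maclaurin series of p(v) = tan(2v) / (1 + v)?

Write out both Maclaurin series and multiply, keeping only the needed powers.

-2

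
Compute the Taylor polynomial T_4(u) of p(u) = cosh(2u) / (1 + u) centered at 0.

11*u^4/3 - 3*u^3 + 3*u^2 - u + 1

Expand each factor separately, then convolve coefficients.
p(0) = 1
p′(0) = -1
p′′(0) = 6
p′′′(0) = -18
p^(4)(0) = 88
Dividing each by k! gives the coefficients c_0, ..., c_4.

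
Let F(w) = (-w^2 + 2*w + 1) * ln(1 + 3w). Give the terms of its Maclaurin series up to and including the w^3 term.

Distribute the polynomial across the series and collect like powers.
[w^0] = 0;  [w^1] = 3;  [w^2] = 3/2;  [w^3] = -3.

-3*w^3 + 3*w^2/2 + 3*w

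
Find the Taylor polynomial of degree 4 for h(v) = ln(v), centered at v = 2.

[(v - 2)^0] = ln(2);  [(v - 2)^1] = 1/2;  [(v - 2)^2] = -1/8;  [(v - 2)^3] = 1/24;  [(v - 2)^4] = -1/64.

-(v - 2)^4/64 + (v - 2)^3/24 - (v - 2)^2/8 + (v - 2)/2 + ln(2)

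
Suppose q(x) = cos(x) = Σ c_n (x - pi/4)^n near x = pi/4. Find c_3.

q(pi/4) = sqrt(2)/2
q′(pi/4) = -sqrt(2)/2
q′′(pi/4) = -sqrt(2)/2
q′′′(pi/4) = sqrt(2)/2
So c_3 = q′′′(pi/4)/3! = sqrt(2)/12.

sqrt(2)/12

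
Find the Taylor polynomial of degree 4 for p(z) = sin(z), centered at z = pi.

p(pi) = 0
p′(pi) = -1
p′′(pi) = 0
p′′′(pi) = 1
p^(4)(pi) = 0

(z - pi)^3/6 - (z - pi)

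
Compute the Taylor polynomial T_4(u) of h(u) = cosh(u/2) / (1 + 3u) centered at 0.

Expand each factor separately, then convolve coefficients.
[u^0] = 1;  [u^1] = -3;  [u^2] = 73/8;  [u^3] = -219/8;  [u^4] = 31537/384.

31537*u^4/384 - 219*u^3/8 + 73*u^2/8 - 3*u + 1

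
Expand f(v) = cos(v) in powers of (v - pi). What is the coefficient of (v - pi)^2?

1/2

Compute the successive derivatives at the expansion point and divide by k!.
f(pi) = -1
f′(pi) = 0
f′′(pi) = 1
Dividing each by k! gives the coefficients c_0, ..., c_2.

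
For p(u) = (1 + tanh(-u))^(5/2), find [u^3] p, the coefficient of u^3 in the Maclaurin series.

25/48

Plug the Maclaurin series of the inner function into that of the outer and collect terms.
[u^0] = 1;  [u^1] = -5/2;  [u^2] = 15/8;  [u^3] = 25/48.
So c_3 = p′′′(0)/3! = 25/48.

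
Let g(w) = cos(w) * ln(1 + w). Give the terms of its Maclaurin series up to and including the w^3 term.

Take the Cauchy product of the two expansions.
[w^0] = 0;  [w^1] = 1;  [w^2] = -1/2;  [w^3] = -1/6.

-w^3/6 - w^2/2 + w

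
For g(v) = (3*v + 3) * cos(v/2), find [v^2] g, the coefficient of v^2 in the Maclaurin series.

-3/8

Distribute the polynomial across the series and collect like powers.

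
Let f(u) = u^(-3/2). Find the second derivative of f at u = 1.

15/4

The coefficient of (u - 1)^2 in the expansion is 15/8, so f′′(1) = 2! * (15/8) = 15/4.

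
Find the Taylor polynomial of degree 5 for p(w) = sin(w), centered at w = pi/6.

sqrt(3)*(w - pi/6)^5/240 + (w - pi/6)^4/48 - sqrt(3)*(w - pi/6)^3/12 - (w - pi/6)^2/4 + sqrt(3)*(w - pi/6)/2 + 1/2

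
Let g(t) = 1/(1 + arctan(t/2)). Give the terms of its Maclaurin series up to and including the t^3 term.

-t^3/12 + t^2/4 - t/2 + 1

Substitute the inner expansion into the outer series and collect powers.
g(0) = 1
g′(0) = -1/2
g′′(0) = 1/2
g′′′(0) = -1/2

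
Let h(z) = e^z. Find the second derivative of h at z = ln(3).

From the series, [(z - ln(3))^2] h = 3/2; multiply by 2! = 2 to get 3.

3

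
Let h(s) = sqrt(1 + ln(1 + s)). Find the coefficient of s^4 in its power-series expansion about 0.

Plug the Maclaurin series of the inner function into that of the outer and collect terms.

-143/384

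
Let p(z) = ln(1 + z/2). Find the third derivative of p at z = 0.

The coefficient of z^3 in the expansion is 1/24, so p′′′(0) = 3! * (1/24) = 1/4.

1/4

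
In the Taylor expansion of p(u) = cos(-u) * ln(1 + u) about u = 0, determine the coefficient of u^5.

Write out both Maclaurin series and multiply, keeping only the needed powers.
p(0) = 0
p′(0) = 1
p′′(0) = -1
p′′′(0) = -1
p^(4)(0) = 0
p^(5)(0) = 9

3/40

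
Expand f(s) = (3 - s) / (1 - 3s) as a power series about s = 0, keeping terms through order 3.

72*s^3 + 24*s^2 + 8*s + 3

Distribute the polynomial across the series and collect like powers.
[s^0] = 3;  [s^1] = 8;  [s^2] = 24;  [s^3] = 72.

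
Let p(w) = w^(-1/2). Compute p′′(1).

3/4

From the series, [(w - 1)^2] p = 3/8; multiply by 2! = 2 to get 3/4.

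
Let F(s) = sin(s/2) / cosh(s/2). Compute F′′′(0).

Invert the denominator's series and multiply.
The coefficient of s^3 in the expansion is -1/12, so F′′′(0) = 3! * (-1/12) = -1/2.

-1/2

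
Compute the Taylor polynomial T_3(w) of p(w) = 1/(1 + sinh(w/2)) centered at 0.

-7*w^3/48 + w^2/4 - w/2 + 1

Substitute the inner expansion into the outer series and collect powers.
[w^0] = 1;  [w^1] = -1/2;  [w^2] = 1/4;  [w^3] = -7/48.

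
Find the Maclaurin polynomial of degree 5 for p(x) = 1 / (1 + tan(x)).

Write 1/(1+u) = 1 - u + u^2 - u^3 + ... and substitute the series for u.

-32*x^5/15 + 5*x^4/3 - 4*x^3/3 + x^2 - x + 1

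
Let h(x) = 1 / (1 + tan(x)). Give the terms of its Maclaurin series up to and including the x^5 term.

-32*x^5/15 + 5*x^4/3 - 4*x^3/3 + x^2 - x + 1

Expand as Σ (-1)^k u^k with u equal to the inner function's series.
h(0) = 1
h′(0) = -1
h′′(0) = 2
h′′′(0) = -8
h^(4)(0) = 40
h^(5)(0) = -256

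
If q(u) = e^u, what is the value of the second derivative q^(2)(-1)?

Apply the Taylor formula c_k = f^(k)(a)/k!.
The coefficient of (u + 1)^2 in the expansion is e^(-1)/2, so q′′(-1) = 2! * (e^(-1)/2) = e^(-1).

e^(-1)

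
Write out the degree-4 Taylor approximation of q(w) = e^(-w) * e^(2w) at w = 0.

Take the Cauchy product of the two expansions.
[w^0] = 1;  [w^1] = 1;  [w^2] = 1/2;  [w^3] = 1/6;  [w^4] = 1/24.

w^4/24 + w^3/6 + w^2/2 + w + 1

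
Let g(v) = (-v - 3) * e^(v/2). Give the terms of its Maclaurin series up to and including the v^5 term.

Shift and add copies of the series according to the polynomial's terms.
g(0) = -3
g′(0) = -5/2
g′′(0) = -7/4
g′′′(0) = -9/8
g^(4)(0) = -11/16
g^(5)(0) = -13/32
Then c_k = g^(k)(0)/k! gives each Taylor coefficient.

-13*v^5/3840 - 11*v^4/384 - 3*v^3/16 - 7*v^2/8 - 5*v/2 - 3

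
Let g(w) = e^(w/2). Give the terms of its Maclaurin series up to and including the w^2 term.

w^2/8 + w/2 + 1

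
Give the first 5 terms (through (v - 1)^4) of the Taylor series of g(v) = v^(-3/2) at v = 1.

315*(v - 1)^4/128 - 35*(v - 1)^3/16 + 15*(v - 1)^2/8 - 3*(v - 1)/2 + 1

g(1) = 1
g′(1) = -3/2
g′′(1) = 15/4
g′′′(1) = -105/8
g^(4)(1) = 945/16
Dividing each by k! gives the coefficients c_0, ..., c_4.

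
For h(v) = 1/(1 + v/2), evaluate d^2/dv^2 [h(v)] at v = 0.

Compute the successive derivatives at the expansion point and divide by k!.
From the series, [v^2] h = 1/4; multiply by 2! = 2 to get 1/2.

1/2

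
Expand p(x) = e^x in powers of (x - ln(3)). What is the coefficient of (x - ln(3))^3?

1/2

Use the known series and substitute for the argument.
p(ln(3)) = 3
p′(ln(3)) = 3
p′′(ln(3)) = 3
p′′′(ln(3)) = 3
The Taylor polynomial is Σ p^(k)(ln(3))/k! · (x - ln(3))^k.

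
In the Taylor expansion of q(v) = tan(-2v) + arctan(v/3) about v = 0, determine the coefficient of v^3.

-217/81

Add the two expansions coefficient-wise.
q(0) = 0
q′(0) = -5/3
q′′(0) = 0
q′′′(0) = -434/27
Dividing each by k! gives the coefficients c_0, ..., c_3.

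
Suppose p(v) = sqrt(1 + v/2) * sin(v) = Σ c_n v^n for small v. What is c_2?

Take the Cauchy product of the two expansions.
p(0) = 0
p′(0) = 1
p′′(0) = 1/2
So c_2 = p′′(0)/2! = 1/4.

1/4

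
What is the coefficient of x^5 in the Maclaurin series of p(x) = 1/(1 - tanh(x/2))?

1/240

Let u equal the inner series; expand the outer function in u and truncate.
p(0) = 1
p′(0) = 1/2
p′′(0) = 1/2
p′′′(0) = 1/2
p^(4)(0) = 1/2
p^(5)(0) = 1/2
So c_5 = p^(5)(0)/5! = 1/240.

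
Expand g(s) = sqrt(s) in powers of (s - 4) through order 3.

(s - 4)^3/512 - (s - 4)^2/64 + (s - 4)/4 + 2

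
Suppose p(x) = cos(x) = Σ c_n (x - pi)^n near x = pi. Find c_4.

Use the known series and substitute for the argument.
p(pi) = -1
p′(pi) = 0
p′′(pi) = 1
p′′′(pi) = 0
p^(4)(pi) = -1

-1/24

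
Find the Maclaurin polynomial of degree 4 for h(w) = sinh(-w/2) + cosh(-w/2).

Combine the two series term by term.
h(0) = 1
h′(0) = -1/2
h′′(0) = 1/4
h′′′(0) = -1/8
h^(4)(0) = 1/16
The Taylor polynomial is Σ h^(k)(0)/k! · w^k.

w^4/384 - w^3/48 + w^2/8 - w/2 + 1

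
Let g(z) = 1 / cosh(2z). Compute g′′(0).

-4

Invert the denominator's series and multiply.
The coefficient of z^2 in the expansion is -2, so g′′(0) = 2! * (-2) = -4.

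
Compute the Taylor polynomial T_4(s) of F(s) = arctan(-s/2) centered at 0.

s^3/24 - s/2

Apply the Taylor formula c_k = f^(k)(a)/k!.
F(0) = 0
F′(0) = -1/2
F′′(0) = 0
F′′′(0) = 1/4
F^(4)(0) = 0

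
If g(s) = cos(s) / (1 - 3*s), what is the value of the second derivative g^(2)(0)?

17

Use 1/(1 - r) = Σ r^k on the denominator, then take the Cauchy product.
From the series, [s^2] g = 17/2; multiply by 2! = 2 to get 17.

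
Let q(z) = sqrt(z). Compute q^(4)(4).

-15/2048

The coefficient of (z - 4)^4 in the expansion is -5/16384, so q^(4)(4) = 4! * (-5/16384) = -15/2048.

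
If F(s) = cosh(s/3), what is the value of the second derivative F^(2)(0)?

The coefficient of s^2 in the expansion is 1/18, so F′′(0) = 2! * (1/18) = 1/9.

1/9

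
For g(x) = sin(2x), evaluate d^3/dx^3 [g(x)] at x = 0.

-8

Use the known series and substitute for the argument.
The coefficient of x^3 in the expansion is -4/3, so g′′′(0) = 3! * (-4/3) = -8.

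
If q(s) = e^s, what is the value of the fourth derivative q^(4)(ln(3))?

3

The coefficient of (s - ln(3))^4 in the expansion is 1/8, so q^(4)(ln(3)) = 4! * (1/8) = 3.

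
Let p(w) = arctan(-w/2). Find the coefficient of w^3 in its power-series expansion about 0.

1/24

p(0) = 0
p′(0) = -1/2
p′′(0) = 0
p′′′(0) = 1/4
So c_3 = p′′′(0)/3! = 1/24.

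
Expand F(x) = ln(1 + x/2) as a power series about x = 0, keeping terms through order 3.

x^3/24 - x^2/8 + x/2

F(0) = 0
F′(0) = 1/2
F′′(0) = -1/4
F′′′(0) = 1/4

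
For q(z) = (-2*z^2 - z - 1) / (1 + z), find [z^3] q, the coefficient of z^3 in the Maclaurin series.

Shift and add copies of the series according to the polynomial's terms.
q(0) = -1
q′(0) = 0
q′′(0) = -4
q′′′(0) = 12
Dividing each by k! gives the coefficients c_0, ..., c_3.

2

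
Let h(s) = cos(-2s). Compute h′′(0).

-4

The coefficient of s^2 in the expansion is -2, so h′′(0) = 2! * (-2) = -4.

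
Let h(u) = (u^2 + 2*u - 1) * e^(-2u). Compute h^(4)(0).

-32

Multiply each power in the prefactor through the base expansion.
The coefficient of u^4 in the expansion is -4/3, so h^(4)(0) = 4! * (-4/3) = -32.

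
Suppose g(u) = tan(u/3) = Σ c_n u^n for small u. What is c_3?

g(0) = 0
g′(0) = 1/3
g′′(0) = 0
g′′′(0) = 2/27
So c_3 = g′′′(0)/3! = 1/81.

1/81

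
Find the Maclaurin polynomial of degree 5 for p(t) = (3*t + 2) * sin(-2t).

Multiply each power in the prefactor through the base expansion.
p(0) = 0
p′(0) = -4
p′′(0) = -12
p′′′(0) = 16
p^(4)(0) = 96
p^(5)(0) = -64
Dividing each by k! gives the coefficients c_0, ..., c_5.

-8*t^5/15 + 4*t^4 + 8*t^3/3 - 6*t^2 - 4*t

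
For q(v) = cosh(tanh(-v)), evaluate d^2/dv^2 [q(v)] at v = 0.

Plug the Maclaurin series of the inner function into that of the outer and collect terms.
The coefficient of v^2 in the expansion is 1/2, so q′′(0) = 2! * (1/2) = 1.

1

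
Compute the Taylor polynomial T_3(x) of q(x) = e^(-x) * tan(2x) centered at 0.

11*x^3/3 - 2*x^2 + 2*x

Write out both Maclaurin series and multiply, keeping only the needed powers.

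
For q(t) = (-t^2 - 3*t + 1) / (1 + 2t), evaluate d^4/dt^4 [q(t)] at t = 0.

Shift and add copies of the series according to the polynomial's terms.
The coefficient of t^4 in the expansion is 36, so q^(4)(0) = 4! * (36) = 864.

864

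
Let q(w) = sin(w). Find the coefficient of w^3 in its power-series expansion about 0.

Differentiate repeatedly and evaluate at the center.
So c_3 = q′′′(0)/3! = -1/6.

-1/6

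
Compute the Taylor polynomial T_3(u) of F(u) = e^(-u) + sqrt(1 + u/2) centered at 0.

-61*u^3/384 + 15*u^2/32 - 3*u/4 + 2

Combine the two series term by term.
F(0) = 2
F′(0) = -3/4
F′′(0) = 15/16
F′′′(0) = -61/64
The Taylor polynomial is Σ F^(k)(0)/k! · u^k.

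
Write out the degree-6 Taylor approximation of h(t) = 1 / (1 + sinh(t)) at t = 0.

Expand as Σ (-1)^k u^k with u equal to the inner function's series.
h(0) = 1
h′(0) = -1
h′′(0) = 2
h′′′(0) = -7
h^(4)(0) = 32
h^(5)(0) = -181
h^(6)(0) = 1232
Dividing each by k! gives the coefficients c_0, ..., c_6.

77*t^6/45 - 181*t^5/120 + 4*t^4/3 - 7*t^3/6 + t^2 - t + 1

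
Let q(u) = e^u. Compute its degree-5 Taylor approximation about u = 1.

e*(u - 1)^5/120 + e*(u - 1)^4/24 + e*(u - 1)^3/6 + e*(u - 1)^2/2 + e*(u - 1) + e

Use the known series and substitute for the argument.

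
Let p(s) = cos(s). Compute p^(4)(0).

1

Use the known series and substitute for the argument.
From the series, [s^4] p = 1/24; multiply by 4! = 24 to get 1.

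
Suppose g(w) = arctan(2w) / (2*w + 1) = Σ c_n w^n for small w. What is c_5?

416/15

Use 1/(1 - r) = Σ r^k on the denominator, then take the Cauchy product.
g(0) = 0
g′(0) = 2
g′′(0) = -8
g′′′(0) = 32
g^(4)(0) = -256
g^(5)(0) = 3328
Dividing each by k! gives the coefficients c_0, ..., c_5.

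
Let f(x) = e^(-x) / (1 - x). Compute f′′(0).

Expand 1/(denominator) as a geometric series and multiply by the numerator's series.
The coefficient of x^2 in the expansion is 1/2, so f′′(0) = 2! * (1/2) = 1.

1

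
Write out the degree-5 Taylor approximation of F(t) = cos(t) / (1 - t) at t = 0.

Multiply the two series term by term and collect like powers.
F(0) = 1
F′(0) = 1
F′′(0) = 1
F′′′(0) = 3
F^(4)(0) = 13
F^(5)(0) = 65
Dividing each by k! gives the coefficients c_0, ..., c_5.

13*t^5/24 + 13*t^4/24 + t^3/2 + t^2/2 + t + 1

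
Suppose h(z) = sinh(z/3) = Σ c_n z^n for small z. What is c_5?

Differentiate repeatedly and evaluate at the center.
[z^0] = 0;  [z^1] = 1/3;  [z^2] = 0;  [z^3] = 1/162;  [z^4] = 0;  [z^5] = 1/29160.

1/29160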